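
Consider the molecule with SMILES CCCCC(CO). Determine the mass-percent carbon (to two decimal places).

Atom tally by fragment:
  CH3 → C:1 H:3
  CH2 → C:1 H:2
  CH2 → C:1 H:2
  CH2 → C:1 H:2
  CH2CH2OH → C:2 H:5 O:1
Element totals:
  C: 6
  H: 14
  O: 1
Molecular formula: C6H14O.
Molar mass = 102.177 g/mol.
Mass from C: 6 × 12.011 = 72.066 g/mol.
%C = 72.066 / 102.177 × 100 = 70.53%.

70.53%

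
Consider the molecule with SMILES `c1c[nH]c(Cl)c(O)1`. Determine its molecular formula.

C4H4ClNO

Atom tally by fragment:
  pyrrole ring core → C:4 H:5 N:1
  (− 2 ring H displaced by substituents)
  + Cl → Cl:1
  + OH → O:1 H:1
Element totals:
  C: 4
  H: 4
  Cl: 1
  N: 1
  O: 1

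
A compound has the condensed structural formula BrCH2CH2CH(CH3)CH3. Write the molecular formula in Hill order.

C5H11Br

Atom tally by fragment:
  BrCH2 → C:1 H:2 Br:1
  CH2 → C:1 H:2
  CH(CH3) → C:2 H:4
  CH3 → C:1 H:3
Element totals:
  C: 5
  H: 11
  Br: 1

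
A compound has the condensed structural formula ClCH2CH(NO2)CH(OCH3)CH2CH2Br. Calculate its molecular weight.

260.51 g/mol

Element totals:
  C: 6
  H: 11
  Br: 1
  Cl: 1
  N: 1
  O: 3
Molecular formula: C6H11BrClNO3.
  M = 6(12.011) + 11(1.008) + 79.904 + 35.45 + 14.007 + 3(15.999)
    = 72.066 + 11.088 + 79.904 + 35.450 + 14.007 + 47.997 = 260.512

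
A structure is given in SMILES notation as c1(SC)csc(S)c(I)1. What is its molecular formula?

C5H5IS3

Atom tally by fragment:
  thiophene ring core → C:4 H:4 S:1
  (− 3 ring H displaced by substituents)
  + SCH3 → C:1 H:3 S:1
  + SH → S:1 H:1
  + I → I:1
Element totals:
  C: 5
  H: 5
  I: 1
  S: 3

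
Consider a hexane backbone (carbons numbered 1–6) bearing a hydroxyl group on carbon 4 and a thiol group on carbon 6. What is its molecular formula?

C6H14OS

Atom tally by fragment:
  CH3 → C:1 H:3
  CH2 → C:1 H:2
  CH2 → C:1 H:2
  CH(OH) → C:1 H:2 O:1
  CH2 → C:1 H:2
  CH2SH → C:1 H:3 S:1
Element totals:
  C: 6
  H: 14
  O: 1
  S: 1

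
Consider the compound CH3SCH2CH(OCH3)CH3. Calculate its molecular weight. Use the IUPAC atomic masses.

Atom tally by fragment:
  CH3SCH2 → C:2 H:5 S:1
  CH(OCH3) → C:2 H:4 O:1
  CH3 → C:1 H:3
Element totals:
  C: 5
  H: 12
  O: 1
  S: 1
Molecular formula: C5H12OS.
  M = 5(12.011) + 12(1.008) + 15.999 + 32.06
    = 60.055 + 12.096 + 15.999 + 32.060 = 120.210

120.21 g/mol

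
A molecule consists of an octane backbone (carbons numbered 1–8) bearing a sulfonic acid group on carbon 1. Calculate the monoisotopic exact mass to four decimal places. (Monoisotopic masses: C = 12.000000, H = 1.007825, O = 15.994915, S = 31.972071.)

194.0977

Atom tally by fragment:
  HO3SCH2 → C:1 H:3 S:1 O:3
  CH2 → C:1 H:2
  CH2 → C:1 H:2
  CH2 → C:1 H:2
  CH2 → C:1 H:2
  CH2 → C:1 H:2
  CH2 → C:1 H:2
  CH3 → C:1 H:3
Element totals:
  C: 8
  H: 18
  O: 3
  S: 1
Molecular formula: C8H18O3S.
  M = 8(12.0) + 18(1.007825) + 3(15.994915) + 31.972071
    = 96.000000 + 18.140850 + 47.984745 + 31.972071 = 194.097666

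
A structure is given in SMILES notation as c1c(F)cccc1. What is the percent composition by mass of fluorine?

19.77%

Atom tally by fragment:
  benzene ring core → C:6 H:6
  (− 1 ring H displaced by substituents)
  + F → F:1
Element totals:
  C: 6
  H: 5
  F: 1
Molecular formula: C6H5F.
Molar mass = 96.104 g/mol.
Mass from F: 1 × 18.998 = 18.998 g/mol.
%F = 18.998 / 96.104 × 100 = 19.77%.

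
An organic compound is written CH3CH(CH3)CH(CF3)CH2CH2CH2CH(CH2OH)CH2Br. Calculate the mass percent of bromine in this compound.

Atom tally by fragment:
  CH3 → C:1 H:3
  CH(CH3) → C:2 H:4
  CH(CF3) → C:2 H:1 F:3
  CH2 → C:1 H:2
  CH2 → C:1 H:2
  CH2 → C:1 H:2
  CH(CH2OH) → C:2 H:4 O:1
  CH2Br → C:1 H:2 Br:1
Element totals:
  C: 11
  H: 20
  Br: 1
  F: 3
  O: 1
Molecular formula: C11H20BrF3O.
Molar mass = 305.178 g/mol.
Mass from Br: 1 × 79.904 = 79.904 g/mol.
%Br = 79.904 / 305.178 × 100 = 26.18%.

26.18%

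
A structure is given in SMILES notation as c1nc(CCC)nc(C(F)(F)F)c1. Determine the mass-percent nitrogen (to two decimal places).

Atom tally by fragment:
  pyrimidine ring core → C:4 H:4 N:2
  (− 2 ring H displaced by substituents)
  + CH2CH2CH3 → C:3 H:7
  + CF3 → C:1 F:3
Element totals:
  C: 8
  H: 9
  F: 3
  N: 2
Molecular formula: C8H9F3N2.
Molar mass = 190.168 g/mol.
Mass from N: 2 × 14.007 = 28.014 g/mol.
%N = 28.014 / 190.168 × 100 = 14.73%.

14.73%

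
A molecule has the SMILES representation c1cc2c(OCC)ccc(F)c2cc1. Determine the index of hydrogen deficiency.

7

Atom tally by fragment:
  naphthalene ring system core → C:10 H:8
  (− 2 ring H displaced by substituents)
  + OC2H5 → C:2 H:5 O:1
  + F → F:1
Element totals:
  C: 12
  H: 11
  F: 1
  O: 1
Molecular formula: C12H11FO.
DoU = (2C + 2 + N − H − X) / 2 = (2·12 + 2 + 0 − 11 − 1) / 2 = 7.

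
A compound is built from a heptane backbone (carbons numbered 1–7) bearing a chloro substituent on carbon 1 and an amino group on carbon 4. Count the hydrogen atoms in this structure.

16

Atom tally by fragment:
  ClCH2 → C:1 H:2 Cl:1
  CH2 → C:1 H:2
  CH2 → C:1 H:2
  CH(NH2) → C:1 H:3 N:1
  CH2 → C:1 H:2
  CH2 → C:1 H:2
  CH3 → C:1 H:3
Element totals:
  C: 7
  H: 16
  Cl: 1
  N: 1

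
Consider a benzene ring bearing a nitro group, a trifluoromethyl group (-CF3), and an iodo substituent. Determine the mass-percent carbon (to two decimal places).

26.52%

Atom tally by fragment:
  benzene ring core → C:6 H:6
  (− 3 ring H displaced by substituents)
  + NO2 → N:1 O:2
  + CF3 → C:1 F:3
  + I → I:1
Element totals:
  C: 7
  H: 3
  F: 3
  I: 1
  N: 1
  O: 2
Molecular formula: C7H3F3INO2.
Molar mass = 317.004 g/mol.
Mass from C: 7 × 12.011 = 84.077 g/mol.
%C = 84.077 / 317.004 × 100 = 26.52%.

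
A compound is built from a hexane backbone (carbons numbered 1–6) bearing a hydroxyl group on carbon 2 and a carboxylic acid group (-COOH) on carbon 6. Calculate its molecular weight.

Atom tally by fragment:
  CH3 → C:1 H:3
  CH(OH) → C:1 H:2 O:1
  CH2 → C:1 H:2
  CH2 → C:1 H:2
  CH2 → C:1 H:2
  CH2COOH → C:2 H:3 O:2
Element totals:
  C: 7
  H: 14
  O: 3
Molecular formula: C7H14O3.
  M = 7(12.011) + 14(1.008) + 3(15.999)
    = 84.077 + 14.112 + 47.997 = 146.186

146.19 g/mol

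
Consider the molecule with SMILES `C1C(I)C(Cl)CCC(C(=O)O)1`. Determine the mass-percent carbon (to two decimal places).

Atom tally by fragment:
  cyclohexane ring core → C:6 H:12
  (− 3 ring H displaced by substituents)
  + I → I:1
  + Cl → Cl:1
  + COOH → C:1 H:1 O:2
Element totals:
  C: 7
  H: 10
  Cl: 1
  I: 1
  O: 2
Molecular formula: C7H10ClIO2.
Molar mass = 288.509 g/mol.
Mass from C: 7 × 12.011 = 84.077 g/mol.
%C = 84.077 / 288.509 × 100 = 29.14%.

29.14%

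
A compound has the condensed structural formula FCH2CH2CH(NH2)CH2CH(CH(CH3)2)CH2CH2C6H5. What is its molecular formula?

C16H26FN

Atom tally by fragment:
  FCH2 → C:1 H:2 F:1
  CH2 → C:1 H:2
  CH(NH2) → C:1 H:3 N:1
  CH2 → C:1 H:2
  CH(CH(CH3)2) → C:4 H:8
  CH2 → C:1 H:2
  CH2C6H5 → C:7 H:7
Element totals:
  C: 16
  H: 26
  F: 1
  N: 1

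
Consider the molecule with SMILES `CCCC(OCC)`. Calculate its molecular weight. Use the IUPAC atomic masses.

Atom tally by fragment:
  CH3 → C:1 H:3
  CH2 → C:1 H:2
  CH2 → C:1 H:2
  CH2OC2H5 → C:3 H:7 O:1
Element totals:
  C: 6
  H: 14
  O: 1
Molecular formula: C6H14O.
  M = 6(12.011) + 14(1.008) + 15.999
    = 72.066 + 14.112 + 15.999 = 102.177

102.18 g/mol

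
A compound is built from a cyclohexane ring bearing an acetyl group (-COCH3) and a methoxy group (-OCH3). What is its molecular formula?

C9H16O2

Atom tally by fragment:
  cyclohexane ring core → C:6 H:12
  (− 2 ring H displaced by substituents)
  + COCH3 → C:2 H:3 O:1
  + OCH3 → C:1 H:3 O:1
Element totals:
  C: 9
  H: 16
  O: 2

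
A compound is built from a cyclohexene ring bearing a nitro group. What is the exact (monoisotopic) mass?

127.0633

Atom tally by fragment:
  cyclohexene ring core → C:6 H:10
  (− 1 ring H displaced by substituents)
  + NO2 → N:1 O:2
Element totals:
  C: 6
  H: 9
  N: 1
  O: 2
Molecular formula: C6H9NO2.
  M = 6(12.0) + 9(1.007825) + 14.003074 + 2(15.994915)
    = 72.000000 + 9.070425 + 14.003074 + 31.989830 = 127.063329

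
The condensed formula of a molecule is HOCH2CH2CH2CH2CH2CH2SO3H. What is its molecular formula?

Atom tally by fragment:
  HOCH2CH2 → C:2 H:5 O:1
  CH2 → C:1 H:2
  CH2 → C:1 H:2
  CH2 → C:1 H:2
  CH2SO3H → C:1 H:3 S:1 O:3
Element totals:
  C: 6
  H: 14
  O: 4
  S: 1

C6H14O4S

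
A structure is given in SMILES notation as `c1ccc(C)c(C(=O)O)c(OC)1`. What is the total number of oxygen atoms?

3

Atom tally by fragment:
  benzene ring core → C:6 H:6
  (− 3 ring H displaced by substituents)
  + CH3 → C:1 H:3
  + COOH → C:1 H:1 O:2
  + OCH3 → C:1 H:3 O:1
Element totals:
  C: 9
  H: 10
  O: 3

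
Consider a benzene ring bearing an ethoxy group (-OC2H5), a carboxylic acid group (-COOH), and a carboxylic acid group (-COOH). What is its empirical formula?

C2H2O

Atom tally by fragment:
  benzene ring core → C:6 H:6
  (− 3 ring H displaced by substituents)
  + OC2H5 → C:2 H:5 O:1
  + COOH → C:1 H:1 O:2
  + COOH → C:1 H:1 O:2
Element totals:
  C: 10
  H: 10
  O: 5
Molecular formula: C10H10O5.
gcd of subscripts = 5; dividing each by 5:
  C: 10/5 = 2
  H: 10/5 = 2
  O: 5/5 = 1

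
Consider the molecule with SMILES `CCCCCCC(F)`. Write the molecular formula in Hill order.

C7H15F

Atom tally by fragment:
  CH3 → C:1 H:3
  CH2 → C:1 H:2
  CH2 → C:1 H:2
  CH2 → C:1 H:2
  CH2 → C:1 H:2
  CH2 → C:1 H:2
  CH2F → C:1 H:2 F:1
Element totals:
  C: 7
  H: 15
  F: 1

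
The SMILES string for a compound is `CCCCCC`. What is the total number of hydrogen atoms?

14

Atom tally by fragment:
  CH3 → C:1 H:3
  CH2 → C:1 H:2
  CH2 → C:1 H:2
  CH2 → C:1 H:2
  CH2 → C:1 H:2
  CH3 → C:1 H:3
Element totals:
  C: 6
  H: 14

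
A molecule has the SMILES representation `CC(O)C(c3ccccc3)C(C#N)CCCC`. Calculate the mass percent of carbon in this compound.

Atom tally by fragment:
  CH3 → C:1 H:3
  CH(OH) → C:1 H:2 O:1
  CH(C6H5) → C:7 H:6
  CH(CN) → C:2 H:1 N:1
  CH2 → C:1 H:2
  CH2 → C:1 H:2
  CH2 → C:1 H:2
  CH3 → C:1 H:3
Element totals:
  C: 15
  H: 21
  N: 1
  O: 1
Molecular formula: C15H21NO.
Molar mass = 231.339 g/mol.
Mass from C: 15 × 12.011 = 180.165 g/mol.
%C = 180.165 / 231.339 × 100 = 77.88%.

77.88%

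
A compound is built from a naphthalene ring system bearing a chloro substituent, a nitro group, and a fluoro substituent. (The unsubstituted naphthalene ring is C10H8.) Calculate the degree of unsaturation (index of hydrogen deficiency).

8

Atom tally by fragment:
  naphthalene ring system core → C:10 H:8
  (− 3 ring H displaced by substituents)
  + Cl → Cl:1
  + NO2 → N:1 O:2
  + F → F:1
Element totals:
  C: 10
  H: 5
  Cl: 1
  F: 1
  N: 1
  O: 2
Molecular formula: C10H5ClFNO2.
DoU = (2C + 2 + N − H − X) / 2 = (2·10 + 2 + 1 − 5 − 2) / 2 = 8.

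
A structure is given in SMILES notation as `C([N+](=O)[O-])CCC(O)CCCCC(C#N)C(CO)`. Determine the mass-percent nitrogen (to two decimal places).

10.84%

Atom tally by fragment:
  O2NCH2 → C:1 H:2 N:1 O:2
  CH2 → C:1 H:2
  CH2 → C:1 H:2
  CH(OH) → C:1 H:2 O:1
  CH2 → C:1 H:2
  CH2 → C:1 H:2
  CH2 → C:1 H:2
  CH2 → C:1 H:2
  CH(CN) → C:2 H:1 N:1
  CH2CH2OH → C:2 H:5 O:1
Element totals:
  C: 12
  H: 22
  N: 2
  O: 4
Molecular formula: C12H22N2O4.
Molar mass = 258.318 g/mol.
Mass from N: 2 × 14.007 = 28.014 g/mol.
%N = 28.014 / 258.318 × 100 = 10.84%.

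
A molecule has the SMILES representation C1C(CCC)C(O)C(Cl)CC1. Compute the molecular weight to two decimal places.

Atom tally by fragment:
  cyclohexane ring core → C:6 H:12
  (− 3 ring H displaced by substituents)
  + CH2CH2CH3 → C:3 H:7
  + OH → O:1 H:1
  + Cl → Cl:1
Element totals:
  C: 9
  H: 17
  Cl: 1
  O: 1
Molecular formula: C9H17ClO.
  M = 9(12.011) + 17(1.008) + 35.45 + 15.999
    = 108.099 + 17.136 + 35.450 + 15.999 = 176.684

176.68 g/mol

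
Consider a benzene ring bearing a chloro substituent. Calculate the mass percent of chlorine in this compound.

Atom tally by fragment:
  benzene ring core → C:6 H:6
  (− 1 ring H displaced by substituents)
  + Cl → Cl:1
Element totals:
  C: 6
  H: 5
  Cl: 1
Molecular formula: C6H5Cl.
Molar mass = 112.556 g/mol.
Mass from Cl: 1 × 35.45 = 35.450 g/mol.
%Cl = 35.450 / 112.556 × 100 = 31.50%.

31.50%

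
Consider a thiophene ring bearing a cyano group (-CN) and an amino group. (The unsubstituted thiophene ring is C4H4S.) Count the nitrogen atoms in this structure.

2

Atom tally by fragment:
  thiophene ring core → C:4 H:4 S:1
  (− 2 ring H displaced by substituents)
  + CN → C:1 N:1
  + NH2 → N:1 H:2
Element totals:
  C: 5
  H: 4
  N: 2
  S: 1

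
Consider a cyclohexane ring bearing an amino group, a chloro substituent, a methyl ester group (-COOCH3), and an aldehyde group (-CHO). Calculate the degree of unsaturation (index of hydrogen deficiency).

3

Atom tally by fragment:
  cyclohexane ring core → C:6 H:12
  (− 4 ring H displaced by substituents)
  + NH2 → N:1 H:2
  + Cl → Cl:1
  + COOCH3 → C:2 H:3 O:2
  + CHO → C:1 H:1 O:1
Element totals:
  C: 9
  H: 14
  Cl: 1
  N: 1
  O: 3
Molecular formula: C9H14ClNO3.
DoU = (2C + 2 + N − H − X) / 2 = (2·9 + 2 + 1 − 14 − 1) / 2 = 3.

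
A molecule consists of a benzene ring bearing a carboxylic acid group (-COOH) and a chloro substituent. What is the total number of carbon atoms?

Atom tally by fragment:
  benzene ring core → C:6 H:6
  (− 2 ring H displaced by substituents)
  + COOH → C:1 H:1 O:2
  + Cl → Cl:1
Element totals:
  C: 7
  H: 5
  Cl: 1
  O: 2

7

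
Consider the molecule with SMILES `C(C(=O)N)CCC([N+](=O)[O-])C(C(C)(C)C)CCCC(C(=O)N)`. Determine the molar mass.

Atom tally by fragment:
  H2NOCCH2 → C:2 H:4 O:1 N:1
  CH2 → C:1 H:2
  CH2 → C:1 H:2
  CH(NO2) → C:1 H:1 N:1 O:2
  CH(C(CH3)3) → C:5 H:10
  CH2 → C:1 H:2
  CH2 → C:1 H:2
  CH2 → C:1 H:2
  CH2CONH2 → C:2 H:4 O:1 N:1
Element totals:
  C: 15
  H: 29
  N: 3
  O: 4
Molecular formula: C15H29N3O4.
  M = 15(12.011) + 29(1.008) + 3(14.007) + 4(15.999)
    = 180.165 + 29.232 + 42.021 + 63.996 = 315.414

315.41 g/mol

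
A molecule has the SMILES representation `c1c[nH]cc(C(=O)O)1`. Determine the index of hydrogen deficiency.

Atom tally by fragment:
  pyrrole ring core → C:4 H:5 N:1
  (− 1 ring H displaced by substituents)
  + COOH → C:1 H:1 O:2
Element totals:
  C: 5
  H: 5
  N: 1
  O: 2
Molecular formula: C5H5NO2.
DoU = (2C + 2 + N − H − X) / 2 = (2·5 + 2 + 1 − 5 − 0) / 2 = 4.

4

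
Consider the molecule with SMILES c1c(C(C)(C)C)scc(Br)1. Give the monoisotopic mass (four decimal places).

Atom tally by fragment:
  thiophene ring core → C:4 H:4 S:1
  (− 2 ring H displaced by substituents)
  + C(CH3)3 → C:4 H:9
  + Br → Br:1
Element totals:
  C: 8
  H: 11
  Br: 1
  S: 1
Molecular formula: C8H11BrS.
  M = 8(12.0) + 11(1.007825) + 78.918338 + 31.972071
    = 96.000000 + 11.086075 + 78.918338 + 31.972071 = 217.976484

217.9765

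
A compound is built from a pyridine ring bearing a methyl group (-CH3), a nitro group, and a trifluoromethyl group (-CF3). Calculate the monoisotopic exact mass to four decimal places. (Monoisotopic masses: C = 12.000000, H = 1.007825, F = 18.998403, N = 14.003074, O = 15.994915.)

Atom tally by fragment:
  pyridine ring core → C:5 H:5 N:1
  (− 3 ring H displaced by substituents)
  + CH3 → C:1 H:3
  + NO2 → N:1 O:2
  + CF3 → C:1 F:3
Element totals:
  C: 7
  H: 5
  F: 3
  N: 2
  O: 2
Molecular formula: C7H5F3N2O2.
  M = 7(12.0) + 5(1.007825) + 3(18.998403) + 2(14.003074) + 2(15.994915)
    = 84.000000 + 5.039125 + 56.995209 + 28.006148 + 31.989830 = 206.030312

206.0303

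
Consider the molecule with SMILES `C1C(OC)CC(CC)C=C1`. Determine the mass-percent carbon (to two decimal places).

Atom tally by fragment:
  cyclohexene ring core → C:6 H:10
  (− 2 ring H displaced by substituents)
  + OCH3 → C:1 H:3 O:1
  + C2H5 → C:2 H:5
Element totals:
  C: 9
  H: 16
  O: 1
Molecular formula: C9H16O.
Molar mass = 140.226 g/mol.
Mass from C: 9 × 12.011 = 108.099 g/mol.
%C = 108.099 / 140.226 × 100 = 77.09%.

77.09%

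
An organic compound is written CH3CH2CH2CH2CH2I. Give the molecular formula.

C5H11I

Element totals:
  C: 5
  H: 11
  I: 1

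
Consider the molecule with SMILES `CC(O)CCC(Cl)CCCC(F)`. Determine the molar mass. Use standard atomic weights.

Atom tally by fragment:
  CH3 → C:1 H:3
  CH(OH) → C:1 H:2 O:1
  CH2 → C:1 H:2
  CH2 → C:1 H:2
  CH(Cl) → C:1 H:1 Cl:1
  CH2 → C:1 H:2
  CH2 → C:1 H:2
  CH2 → C:1 H:2
  CH2F → C:1 H:2 F:1
Element totals:
  C: 9
  H: 18
  Cl: 1
  F: 1
  O: 1
Molecular formula: C9H18ClFO.
  M = 9(12.011) + 18(1.008) + 35.45 + 18.998 + 15.999
    = 108.099 + 18.144 + 35.450 + 18.998 + 15.999 = 196.690

196.69 g/mol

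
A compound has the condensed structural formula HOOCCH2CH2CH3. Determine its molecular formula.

Atom tally by fragment:
  HOOCCH2 → C:2 H:3 O:2
  CH2 → C:1 H:2
  CH3 → C:1 H:3
Element totals:
  C: 4
  H: 8
  O: 2

C4H8O2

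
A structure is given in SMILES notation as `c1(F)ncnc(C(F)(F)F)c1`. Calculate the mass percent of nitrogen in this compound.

16.87%

Atom tally by fragment:
  pyrimidine ring core → C:4 H:4 N:2
  (− 2 ring H displaced by substituents)
  + F → F:1
  + CF3 → C:1 F:3
Element totals:
  C: 5
  H: 2
  F: 4
  N: 2
Molecular formula: C5H2F4N2.
Molar mass = 166.077 g/mol.
Mass from N: 2 × 14.007 = 28.014 g/mol.
%N = 28.014 / 166.077 × 100 = 16.87%.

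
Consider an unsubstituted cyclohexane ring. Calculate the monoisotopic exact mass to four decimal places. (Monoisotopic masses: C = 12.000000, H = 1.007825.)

Atom tally by fragment:
  cyclohexane ring core → C:6 H:12
Element totals:
  C: 6
  H: 12
Molecular formula: C6H12.
  M = 6(12.0) + 12(1.007825)
    = 72.000000 + 12.093900 = 84.093900

84.0939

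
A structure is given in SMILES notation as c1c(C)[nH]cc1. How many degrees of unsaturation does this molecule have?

3

Atom tally by fragment:
  pyrrole ring core → C:4 H:5 N:1
  (− 1 ring H displaced by substituents)
  + CH3 → C:1 H:3
Element totals:
  C: 5
  H: 7
  N: 1
Molecular formula: C5H7N.
DoU = (2C + 2 + N − H − X) / 2 = (2·5 + 2 + 1 − 7 − 0) / 2 = 3.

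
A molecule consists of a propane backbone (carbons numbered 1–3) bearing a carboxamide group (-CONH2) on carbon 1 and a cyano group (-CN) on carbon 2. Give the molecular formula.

C5H8N2O

Atom tally by fragment:
  H2NOCCH2 → C:2 H:4 O:1 N:1
  CH(CN) → C:2 H:1 N:1
  CH3 → C:1 H:3
Element totals:
  C: 5
  H: 8
  N: 2
  O: 1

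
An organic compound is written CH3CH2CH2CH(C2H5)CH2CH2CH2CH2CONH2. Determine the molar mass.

Element totals:
  C: 11
  H: 23
  N: 1
  O: 1
Molecular formula: C11H23NO.
  M = 11(12.011) + 23(1.008) + 14.007 + 15.999
    = 132.121 + 23.184 + 14.007 + 15.999 = 185.311

185.31 g/mol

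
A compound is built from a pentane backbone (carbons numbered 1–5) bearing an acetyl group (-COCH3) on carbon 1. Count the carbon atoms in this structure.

Atom tally by fragment:
  CH3COCH2 → C:3 H:5 O:1
  CH2 → C:1 H:2
  CH2 → C:1 H:2
  CH2 → C:1 H:2
  CH3 → C:1 H:3
Element totals:
  C: 7
  H: 14
  O: 1

7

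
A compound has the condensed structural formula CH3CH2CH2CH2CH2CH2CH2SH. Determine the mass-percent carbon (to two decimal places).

Atom tally by fragment:
  CH3 → C:1 H:3
  CH2 → C:1 H:2
  CH2 → C:1 H:2
  CH2 → C:1 H:2
  CH2 → C:1 H:2
  CH2 → C:1 H:2
  CH2SH → C:1 H:3 S:1
Element totals:
  C: 7
  H: 16
  S: 1
Molecular formula: C7H16S.
Molar mass = 132.265 g/mol.
Mass from C: 7 × 12.011 = 84.077 g/mol.
%C = 84.077 / 132.265 × 100 = 63.57%.

63.57%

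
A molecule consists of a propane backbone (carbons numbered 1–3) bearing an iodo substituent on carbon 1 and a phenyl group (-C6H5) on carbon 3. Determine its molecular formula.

C9H11I

Atom tally by fragment:
  ICH2 → C:1 H:2 I:1
  CH2 → C:1 H:2
  CH2C6H5 → C:7 H:7
Element totals:
  C: 9
  H: 11
  I: 1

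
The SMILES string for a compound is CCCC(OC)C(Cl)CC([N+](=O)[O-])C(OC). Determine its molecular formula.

C10H20ClNO4

Atom tally by fragment:
  CH3 → C:1 H:3
  CH2 → C:1 H:2
  CH2 → C:1 H:2
  CH(OCH3) → C:2 H:4 O:1
  CH(Cl) → C:1 H:1 Cl:1
  CH2 → C:1 H:2
  CH(NO2) → C:1 H:1 N:1 O:2
  CH2OCH3 → C:2 H:5 O:1
Element totals:
  C: 10
  H: 20
  Cl: 1
  N: 1
  O: 4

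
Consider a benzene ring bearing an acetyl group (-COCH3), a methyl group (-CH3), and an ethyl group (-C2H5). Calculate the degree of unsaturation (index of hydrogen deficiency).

Atom tally by fragment:
  benzene ring core → C:6 H:6
  (− 3 ring H displaced by substituents)
  + COCH3 → C:2 H:3 O:1
  + CH3 → C:1 H:3
  + C2H5 → C:2 H:5
Element totals:
  C: 11
  H: 14
  O: 1
Molecular formula: C11H14O.
DoU = (2C + 2 + N − H − X) / 2 = (2·11 + 2 + 0 − 14 − 0) / 2 = 5.

5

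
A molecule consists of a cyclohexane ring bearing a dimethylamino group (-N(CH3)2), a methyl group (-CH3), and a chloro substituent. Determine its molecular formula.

Atom tally by fragment:
  cyclohexane ring core → C:6 H:12
  (− 3 ring H displaced by substituents)
  + N(CH3)2 → N:1 C:2 H:6
  + CH3 → C:1 H:3
  + Cl → Cl:1
Element totals:
  C: 9
  H: 18
  Cl: 1
  N: 1

C9H18ClN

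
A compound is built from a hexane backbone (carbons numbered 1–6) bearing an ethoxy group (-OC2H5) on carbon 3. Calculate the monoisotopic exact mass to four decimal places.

130.1358

Atom tally by fragment:
  CH3 → C:1 H:3
  CH2 → C:1 H:2
  CH(OC2H5) → C:3 H:6 O:1
  CH2 → C:1 H:2
  CH2 → C:1 H:2
  CH3 → C:1 H:3
Element totals:
  C: 8
  H: 18
  O: 1
Molecular formula: C8H18O.
  M = 8(12.0) + 18(1.007825) + 15.994915
    = 96.000000 + 18.140850 + 15.994915 = 130.135765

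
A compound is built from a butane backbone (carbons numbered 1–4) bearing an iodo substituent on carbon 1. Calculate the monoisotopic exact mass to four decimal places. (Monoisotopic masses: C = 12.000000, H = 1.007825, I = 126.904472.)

183.9749

Atom tally by fragment:
  ICH2 → C:1 H:2 I:1
  CH2 → C:1 H:2
  CH2 → C:1 H:2
  CH3 → C:1 H:3
Element totals:
  C: 4
  H: 9
  I: 1
Molecular formula: C4H9I.
  M = 4(12.0) + 9(1.007825) + 126.904472
    = 48.000000 + 9.070425 + 126.904472 = 183.974897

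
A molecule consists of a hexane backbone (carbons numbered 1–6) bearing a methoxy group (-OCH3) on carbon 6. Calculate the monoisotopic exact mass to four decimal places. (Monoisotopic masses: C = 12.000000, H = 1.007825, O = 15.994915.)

Atom tally by fragment:
  CH3 → C:1 H:3
  CH2 → C:1 H:2
  CH2 → C:1 H:2
  CH2 → C:1 H:2
  CH2 → C:1 H:2
  CH2OCH3 → C:2 H:5 O:1
Element totals:
  C: 7
  H: 16
  O: 1
Molecular formula: C7H16O.
  M = 7(12.0) + 16(1.007825) + 15.994915
    = 84.000000 + 16.125200 + 15.994915 = 116.120115

116.1201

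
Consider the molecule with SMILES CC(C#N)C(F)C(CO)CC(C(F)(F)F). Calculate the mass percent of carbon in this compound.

Atom tally by fragment:
  CH3 → C:1 H:3
  CH(CN) → C:2 H:1 N:1
  CH(F) → C:1 H:1 F:1
  CH(CH2OH) → C:2 H:4 O:1
  CH2 → C:1 H:2
  CH2CF3 → C:2 H:2 F:3
Element totals:
  C: 9
  H: 13
  F: 4
  N: 1
  O: 1
Molecular formula: C9H13F4NO.
Molar mass = 227.201 g/mol.
Mass from C: 9 × 12.011 = 108.099 g/mol.
%C = 108.099 / 227.201 × 100 = 47.58%.

47.58%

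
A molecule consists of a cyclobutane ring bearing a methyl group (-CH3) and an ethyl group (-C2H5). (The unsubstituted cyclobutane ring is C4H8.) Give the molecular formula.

Atom tally by fragment:
  cyclobutane ring core → C:4 H:8
  (− 2 ring H displaced by substituents)
  + CH3 → C:1 H:3
  + C2H5 → C:2 H:5
Element totals:
  C: 7
  H: 14

C7H14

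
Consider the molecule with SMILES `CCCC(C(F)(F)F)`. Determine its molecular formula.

C5H9F3

Atom tally by fragment:
  CH3 → C:1 H:3
  CH2 → C:1 H:2
  CH2 → C:1 H:2
  CH2CF3 → C:2 H:2 F:3
Element totals:
  C: 5
  H: 9
  F: 3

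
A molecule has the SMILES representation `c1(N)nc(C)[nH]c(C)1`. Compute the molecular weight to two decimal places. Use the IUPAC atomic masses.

Atom tally by fragment:
  imidazole ring core → C:3 H:4 N:2
  (− 3 ring H displaced by substituents)
  + NH2 → N:1 H:2
  + CH3 → C:1 H:3
  + CH3 → C:1 H:3
Element totals:
  C: 5
  H: 9
  N: 3
Molecular formula: C5H9N3.
  M = 5(12.011) + 9(1.008) + 3(14.007)
    = 60.055 + 9.072 + 42.021 = 111.148

111.15 g/mol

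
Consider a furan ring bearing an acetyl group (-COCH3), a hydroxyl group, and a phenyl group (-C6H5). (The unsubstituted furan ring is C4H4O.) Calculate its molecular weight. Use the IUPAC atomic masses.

Atom tally by fragment:
  furan ring core → C:4 H:4 O:1
  (− 3 ring H displaced by substituents)
  + COCH3 → C:2 H:3 O:1
  + OH → O:1 H:1
  + C6H5 → C:6 H:5
Element totals:
  C: 12
  H: 10
  O: 3
Molecular formula: C12H10O3.
  M = 12(12.011) + 10(1.008) + 3(15.999)
    = 144.132 + 10.080 + 47.997 = 202.209

202.21 g/mol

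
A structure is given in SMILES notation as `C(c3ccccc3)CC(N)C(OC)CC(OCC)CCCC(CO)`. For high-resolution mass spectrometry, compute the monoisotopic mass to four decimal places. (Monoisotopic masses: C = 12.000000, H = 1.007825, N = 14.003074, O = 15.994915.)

Atom tally by fragment:
  C6H5CH2 → C:7 H:7
  CH2 → C:1 H:2
  CH(NH2) → C:1 H:3 N:1
  CH(OCH3) → C:2 H:4 O:1
  CH2 → C:1 H:2
  CH(OC2H5) → C:3 H:6 O:1
  CH2 → C:1 H:2
  CH2 → C:1 H:2
  CH2 → C:1 H:2
  CH2CH2OH → C:2 H:5 O:1
Element totals:
  C: 20
  H: 35
  N: 1
  O: 3
Molecular formula: C20H35NO3.
  M = 20(12.0) + 35(1.007825) + 14.003074 + 3(15.994915)
    = 240.000000 + 35.273875 + 14.003074 + 47.984745 = 337.261694

337.2617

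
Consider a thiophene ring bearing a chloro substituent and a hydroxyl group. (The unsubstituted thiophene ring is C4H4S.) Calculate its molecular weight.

134.58 g/mol

Atom tally by fragment:
  thiophene ring core → C:4 H:4 S:1
  (− 2 ring H displaced by substituents)
  + Cl → Cl:1
  + OH → O:1 H:1
Element totals:
  C: 4
  H: 3
  Cl: 1
  O: 1
  S: 1
Molecular formula: C4H3ClOS.
  M = 4(12.011) + 3(1.008) + 35.45 + 15.999 + 32.06
    = 48.044 + 3.024 + 35.450 + 15.999 + 32.060 = 134.577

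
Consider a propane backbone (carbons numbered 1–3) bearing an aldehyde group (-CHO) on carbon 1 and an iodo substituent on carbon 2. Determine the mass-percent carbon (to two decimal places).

Atom tally by fragment:
  OHCCH2 → C:2 H:3 O:1
  CH(I) → C:1 H:1 I:1
  CH3 → C:1 H:3
Element totals:
  C: 4
  H: 7
  I: 1
  O: 1
Molecular formula: C4H7IO.
Molar mass = 198.003 g/mol.
Mass from C: 4 × 12.011 = 48.044 g/mol.
%C = 48.044 / 198.003 × 100 = 24.26%.

24.26%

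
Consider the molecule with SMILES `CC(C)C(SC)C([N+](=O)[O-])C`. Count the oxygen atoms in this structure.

2

Atom tally by fragment:
  CH3 → C:1 H:3
  CH(CH3) → C:2 H:4
  CH(SCH3) → C:2 H:4 S:1
  CH(NO2) → C:1 H:1 N:1 O:2
  CH3 → C:1 H:3
Element totals:
  C: 7
  H: 15
  N: 1
  O: 2
  S: 1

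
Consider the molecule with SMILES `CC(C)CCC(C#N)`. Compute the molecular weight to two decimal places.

Atom tally by fragment:
  CH3 → C:1 H:3
  CH(CH3) → C:2 H:4
  CH2 → C:1 H:2
  CH2 → C:1 H:2
  CH2CN → C:2 H:2 N:1
Element totals:
  C: 7
  H: 13
  N: 1
Molecular formula: C7H13N.
  M = 7(12.011) + 13(1.008) + 14.007
    = 84.077 + 13.104 + 14.007 = 111.188

111.19 g/mol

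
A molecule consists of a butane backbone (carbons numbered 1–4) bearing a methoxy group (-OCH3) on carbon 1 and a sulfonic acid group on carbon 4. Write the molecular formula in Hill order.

Atom tally by fragment:
  CH3OCH2 → C:2 H:5 O:1
  CH2 → C:1 H:2
  CH2 → C:1 H:2
  CH2SO3H → C:1 H:3 S:1 O:3
Element totals:
  C: 5
  H: 12
  O: 4
  S: 1

C5H12O4S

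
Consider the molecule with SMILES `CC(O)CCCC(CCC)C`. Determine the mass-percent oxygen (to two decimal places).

Atom tally by fragment:
  CH3 → C:1 H:3
  CH(OH) → C:1 H:2 O:1
  CH2 → C:1 H:2
  CH2 → C:1 H:2
  CH2 → C:1 H:2
  CH(CH2CH2CH3) → C:4 H:8
  CH3 → C:1 H:3
Element totals:
  C: 10
  H: 22
  O: 1
Molecular formula: C10H22O.
Molar mass = 158.285 g/mol.
Mass from O: 1 × 15.999 = 15.999 g/mol.
%O = 15.999 / 158.285 × 100 = 10.11%.

10.11%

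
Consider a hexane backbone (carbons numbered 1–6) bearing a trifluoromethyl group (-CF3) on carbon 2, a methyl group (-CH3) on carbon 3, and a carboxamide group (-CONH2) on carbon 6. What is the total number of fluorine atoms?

Atom tally by fragment:
  CH3 → C:1 H:3
  CH(CF3) → C:2 H:1 F:3
  CH(CH3) → C:2 H:4
  CH2 → C:1 H:2
  CH2 → C:1 H:2
  CH2CONH2 → C:2 H:4 O:1 N:1
Element totals:
  C: 9
  H: 16
  F: 3
  N: 1
  O: 1

3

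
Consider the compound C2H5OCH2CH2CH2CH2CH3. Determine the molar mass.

Atom tally by fragment:
  C2H5OCH2 → C:3 H:7 O:1
  CH2 → C:1 H:2
  CH2 → C:1 H:2
  CH2 → C:1 H:2
  CH3 → C:1 H:3
Element totals:
  C: 7
  H: 16
  O: 1
Molecular formula: C7H16O.
  M = 7(12.011) + 16(1.008) + 15.999
    = 84.077 + 16.128 + 15.999 = 116.204

116.20 g/mol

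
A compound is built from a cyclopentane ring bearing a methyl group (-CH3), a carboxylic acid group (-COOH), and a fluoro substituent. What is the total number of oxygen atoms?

2

Atom tally by fragment:
  cyclopentane ring core → C:5 H:10
  (− 3 ring H displaced by substituents)
  + CH3 → C:1 H:3
  + COOH → C:1 H:1 O:2
  + F → F:1
Element totals:
  C: 7
  H: 11
  F: 1
  O: 2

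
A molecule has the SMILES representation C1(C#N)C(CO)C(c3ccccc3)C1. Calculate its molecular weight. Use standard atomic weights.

Atom tally by fragment:
  cyclobutane ring core → C:4 H:8
  (− 3 ring H displaced by substituents)
  + CN → C:1 N:1
  + CH2OH → C:1 H:3 O:1
  + C6H5 → C:6 H:5
Element totals:
  C: 12
  H: 13
  N: 1
  O: 1
Molecular formula: C12H13NO.
  M = 12(12.011) + 13(1.008) + 14.007 + 15.999
    = 144.132 + 13.104 + 14.007 + 15.999 = 187.242

187.24 g/mol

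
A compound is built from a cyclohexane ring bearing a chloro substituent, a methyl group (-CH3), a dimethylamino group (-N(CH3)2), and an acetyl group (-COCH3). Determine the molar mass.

217.74 g/mol

Atom tally by fragment:
  cyclohexane ring core → C:6 H:12
  (− 4 ring H displaced by substituents)
  + Cl → Cl:1
  + CH3 → C:1 H:3
  + N(CH3)2 → N:1 C:2 H:6
  + COCH3 → C:2 H:3 O:1
Element totals:
  C: 11
  H: 20
  Cl: 1
  N: 1
  O: 1
Molecular formula: C11H20ClNO.
  M = 11(12.011) + 20(1.008) + 35.45 + 14.007 + 15.999
    = 132.121 + 20.160 + 35.450 + 14.007 + 15.999 = 217.737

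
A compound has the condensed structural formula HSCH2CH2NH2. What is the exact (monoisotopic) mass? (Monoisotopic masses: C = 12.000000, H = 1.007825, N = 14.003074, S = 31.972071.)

Atom tally by fragment:
  HSCH2 → C:1 H:3 S:1
  CH2NH2 → C:1 H:4 N:1
Element totals:
  C: 2
  H: 7
  N: 1
  S: 1
Molecular formula: C2H7NS.
  M = 2(12.0) + 7(1.007825) + 14.003074 + 31.972071
    = 24.000000 + 7.054775 + 14.003074 + 31.972071 = 77.029920

77.0299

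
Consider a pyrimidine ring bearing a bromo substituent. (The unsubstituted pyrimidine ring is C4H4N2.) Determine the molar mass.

Atom tally by fragment:
  pyrimidine ring core → C:4 H:4 N:2
  (− 1 ring H displaced by substituents)
  + Br → Br:1
Element totals:
  C: 4
  H: 3
  Br: 1
  N: 2
Molecular formula: C4H3BrN2.
  M = 4(12.011) + 3(1.008) + 79.904 + 2(14.007)
    = 48.044 + 3.024 + 79.904 + 28.014 = 158.986

158.99 g/mol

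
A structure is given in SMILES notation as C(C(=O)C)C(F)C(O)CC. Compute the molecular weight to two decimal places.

Atom tally by fragment:
  CH3COCH2 → C:3 H:5 O:1
  CH(F) → C:1 H:1 F:1
  CH(OH) → C:1 H:2 O:1
  CH2 → C:1 H:2
  CH3 → C:1 H:3
Element totals:
  C: 7
  H: 13
  F: 1
  O: 2
Molecular formula: C7H13FO2.
  M = 7(12.011) + 13(1.008) + 18.998 + 2(15.999)
    = 84.077 + 13.104 + 18.998 + 31.998 = 148.177

148.18 g/mol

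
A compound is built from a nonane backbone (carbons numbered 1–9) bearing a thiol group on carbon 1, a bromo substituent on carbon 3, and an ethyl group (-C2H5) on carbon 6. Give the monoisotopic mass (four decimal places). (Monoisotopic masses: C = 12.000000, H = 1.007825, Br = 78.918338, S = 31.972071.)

266.0704

Atom tally by fragment:
  HSCH2 → C:1 H:3 S:1
  CH2 → C:1 H:2
  CH(Br) → C:1 H:1 Br:1
  CH2 → C:1 H:2
  CH2 → C:1 H:2
  CH(C2H5) → C:3 H:6
  CH2 → C:1 H:2
  CH2 → C:1 H:2
  CH3 → C:1 H:3
Element totals:
  C: 11
  H: 23
  Br: 1
  S: 1
Molecular formula: C11H23BrS.
  M = 11(12.0) + 23(1.007825) + 78.918338 + 31.972071
    = 132.000000 + 23.179975 + 78.918338 + 31.972071 = 266.070384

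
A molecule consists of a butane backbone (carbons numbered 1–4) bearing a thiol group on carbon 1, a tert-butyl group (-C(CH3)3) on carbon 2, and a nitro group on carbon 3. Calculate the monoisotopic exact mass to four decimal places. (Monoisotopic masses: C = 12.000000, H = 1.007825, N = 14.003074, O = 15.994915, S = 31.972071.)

Atom tally by fragment:
  HSCH2 → C:1 H:3 S:1
  CH(C(CH3)3) → C:5 H:10
  CH(NO2) → C:1 H:1 N:1 O:2
  CH3 → C:1 H:3
Element totals:
  C: 8
  H: 17
  N: 1
  O: 2
  S: 1
Molecular formula: C8H17NO2S.
  M = 8(12.0) + 17(1.007825) + 14.003074 + 2(15.994915) + 31.972071
    = 96.000000 + 17.133025 + 14.003074 + 31.989830 + 31.972071 = 191.098000

191.0980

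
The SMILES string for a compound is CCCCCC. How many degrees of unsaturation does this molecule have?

0

Atom tally by fragment:
  CH3 → C:1 H:3
  CH2 → C:1 H:2
  CH2 → C:1 H:2
  CH2 → C:1 H:2
  CH2 → C:1 H:2
  CH3 → C:1 H:3
Element totals:
  C: 6
  H: 14
Molecular formula: C6H14.
DoU = (2C + 2 + N − H − X) / 2 = (2·6 + 2 + 0 − 14 − 0) / 2 = 0.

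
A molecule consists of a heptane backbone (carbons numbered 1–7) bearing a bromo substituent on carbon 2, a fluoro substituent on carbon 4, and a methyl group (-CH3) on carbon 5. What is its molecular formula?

Atom tally by fragment:
  CH3 → C:1 H:3
  CH(Br) → C:1 H:1 Br:1
  CH2 → C:1 H:2
  CH(F) → C:1 H:1 F:1
  CH(CH3) → C:2 H:4
  CH2 → C:1 H:2
  CH3 → C:1 H:3
Element totals:
  C: 8
  H: 16
  Br: 1
  F: 1

C8H16BrF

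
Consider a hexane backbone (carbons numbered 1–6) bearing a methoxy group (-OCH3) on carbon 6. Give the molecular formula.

C7H16O

Atom tally by fragment:
  CH3 → C:1 H:3
  CH2 → C:1 H:2
  CH2 → C:1 H:2
  CH2 → C:1 H:2
  CH2 → C:1 H:2
  CH2OCH3 → C:2 H:5 O:1
Element totals:
  C: 7
  H: 16
  O: 1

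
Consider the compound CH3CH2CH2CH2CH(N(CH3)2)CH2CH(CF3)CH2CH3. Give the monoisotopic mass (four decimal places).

Atom tally by fragment:
  CH3 → C:1 H:3
  CH2 → C:1 H:2
  CH2 → C:1 H:2
  CH2 → C:1 H:2
  CH(N(CH3)2) → C:3 H:7 N:1
  CH2 → C:1 H:2
  CH(CF3) → C:2 H:1 F:3
  CH2 → C:1 H:2
  CH3 → C:1 H:3
Element totals:
  C: 12
  H: 24
  F: 3
  N: 1
Molecular formula: C12H24F3N.
  M = 12(12.0) + 24(1.007825) + 3(18.998403) + 14.003074
    = 144.000000 + 24.187800 + 56.995209 + 14.003074 = 239.186083

239.1861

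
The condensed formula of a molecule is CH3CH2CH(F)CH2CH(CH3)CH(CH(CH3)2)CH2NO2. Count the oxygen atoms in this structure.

2

Atom tally by fragment:
  CH3 → C:1 H:3
  CH2 → C:1 H:2
  CH(F) → C:1 H:1 F:1
  CH2 → C:1 H:2
  CH(CH3) → C:2 H:4
  CH(CH(CH3)2) → C:4 H:8
  CH2NO2 → C:1 H:2 N:1 O:2
Element totals:
  C: 11
  H: 22
  F: 1
  N: 1
  O: 2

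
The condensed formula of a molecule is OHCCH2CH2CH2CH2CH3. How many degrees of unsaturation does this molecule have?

1

Atom tally by fragment:
  OHCCH2 → C:2 H:3 O:1
  CH2 → C:1 H:2
  CH2 → C:1 H:2
  CH2 → C:1 H:2
  CH3 → C:1 H:3
Element totals:
  C: 6
  H: 12
  O: 1
Molecular formula: C6H12O.
DoU = (2C + 2 + N − H − X) / 2 = (2·6 + 2 + 0 − 12 − 0) / 2 = 1.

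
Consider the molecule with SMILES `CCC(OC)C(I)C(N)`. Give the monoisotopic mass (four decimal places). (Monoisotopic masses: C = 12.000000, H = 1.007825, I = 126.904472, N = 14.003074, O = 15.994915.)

Atom tally by fragment:
  CH3 → C:1 H:3
  CH2 → C:1 H:2
  CH(OCH3) → C:2 H:4 O:1
  CH(I) → C:1 H:1 I:1
  CH2NH2 → C:1 H:4 N:1
Element totals:
  C: 6
  H: 14
  I: 1
  N: 1
  O: 1
Molecular formula: C6H14INO.
  M = 6(12.0) + 14(1.007825) + 126.904472 + 14.003074 + 15.994915
    = 72.000000 + 14.109550 + 126.904472 + 14.003074 + 15.994915 = 243.012011

243.0120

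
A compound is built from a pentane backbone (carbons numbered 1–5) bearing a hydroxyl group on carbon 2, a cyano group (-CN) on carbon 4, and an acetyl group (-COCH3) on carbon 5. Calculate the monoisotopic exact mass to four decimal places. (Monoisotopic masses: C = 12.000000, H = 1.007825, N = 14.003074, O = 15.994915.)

Atom tally by fragment:
  CH3 → C:1 H:3
  CH(OH) → C:1 H:2 O:1
  CH2 → C:1 H:2
  CH(CN) → C:2 H:1 N:1
  CH2COCH3 → C:3 H:5 O:1
Element totals:
  C: 8
  H: 13
  N: 1
  O: 2
Molecular formula: C8H13NO2.
  M = 8(12.0) + 13(1.007825) + 14.003074 + 2(15.994915)
    = 96.000000 + 13.101725 + 14.003074 + 31.989830 = 155.094629

155.0946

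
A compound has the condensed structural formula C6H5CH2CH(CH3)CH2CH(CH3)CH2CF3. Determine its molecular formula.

C14H19F3

Atom tally by fragment:
  C6H5CH2 → C:7 H:7
  CH(CH3) → C:2 H:4
  CH2 → C:1 H:2
  CH(CH3) → C:2 H:4
  CH2CF3 → C:2 H:2 F:3
Element totals:
  C: 14
  H: 19
  F: 3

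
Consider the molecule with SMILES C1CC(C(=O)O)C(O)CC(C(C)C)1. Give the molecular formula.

Atom tally by fragment:
  cyclohexane ring core → C:6 H:12
  (− 3 ring H displaced by substituents)
  + COOH → C:1 H:1 O:2
  + OH → O:1 H:1
  + CH(CH3)2 → C:3 H:7
Element totals:
  C: 10
  H: 18
  O: 3

C10H18O3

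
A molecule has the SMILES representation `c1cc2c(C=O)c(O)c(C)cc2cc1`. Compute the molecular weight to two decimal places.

Atom tally by fragment:
  naphthalene ring system core → C:10 H:8
  (− 3 ring H displaced by substituents)
  + CHO → C:1 H:1 O:1
  + OH → O:1 H:1
  + CH3 → C:1 H:3
Element totals:
  C: 12
  H: 10
  O: 2
Molecular formula: C12H10O2.
  M = 12(12.011) + 10(1.008) + 2(15.999)
    = 144.132 + 10.080 + 31.998 = 186.210

186.21 g/mol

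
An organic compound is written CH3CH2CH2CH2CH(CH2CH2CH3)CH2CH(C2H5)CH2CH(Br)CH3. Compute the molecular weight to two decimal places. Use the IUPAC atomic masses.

291.32 g/mol

Atom tally by fragment:
  CH3 → C:1 H:3
  CH2 → C:1 H:2
  CH2 → C:1 H:2
  CH2 → C:1 H:2
  CH(CH2CH2CH3) → C:4 H:8
  CH2 → C:1 H:2
  CH(C2H5) → C:3 H:6
  CH2 → C:1 H:2
  CH(Br) → C:1 H:1 Br:1
  CH3 → C:1 H:3
Element totals:
  C: 15
  H: 31
  Br: 1
Molecular formula: C15H31Br.
  M = 15(12.011) + 31(1.008) + 79.904
    = 180.165 + 31.248 + 79.904 = 291.317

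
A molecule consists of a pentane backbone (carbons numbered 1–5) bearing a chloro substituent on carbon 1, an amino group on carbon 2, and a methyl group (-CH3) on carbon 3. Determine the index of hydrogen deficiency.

Atom tally by fragment:
  ClCH2 → C:1 H:2 Cl:1
  CH(NH2) → C:1 H:3 N:1
  CH(CH3) → C:2 H:4
  CH2 → C:1 H:2
  CH3 → C:1 H:3
Element totals:
  C: 6
  H: 14
  Cl: 1
  N: 1
Molecular formula: C6H14ClN.
DoU = (2C + 2 + N − H − X) / 2 = (2·6 + 2 + 1 − 14 − 1) / 2 = 0.

0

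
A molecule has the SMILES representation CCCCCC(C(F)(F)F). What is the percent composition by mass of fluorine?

36.97%

Atom tally by fragment:
  CH3 → C:1 H:3
  CH2 → C:1 H:2
  CH2 → C:1 H:2
  CH2 → C:1 H:2
  CH2 → C:1 H:2
  CH2CF3 → C:2 H:2 F:3
Element totals:
  C: 7
  H: 13
  F: 3
Molecular formula: C7H13F3.
Molar mass = 154.175 g/mol.
Mass from F: 3 × 18.998 = 56.994 g/mol.
%F = 56.994 / 154.175 × 100 = 36.97%.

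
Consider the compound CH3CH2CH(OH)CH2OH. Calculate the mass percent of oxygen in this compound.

Atom tally by fragment:
  CH3 → C:1 H:3
  CH2 → C:1 H:2
  CH(OH) → C:1 H:2 O:1
  CH2OH → C:1 H:3 O:1
Element totals:
  C: 4
  H: 10
  O: 2
Molecular formula: C4H10O2.
Molar mass = 90.122 g/mol.
Mass from O: 2 × 15.999 = 31.998 g/mol.
%O = 31.998 / 90.122 × 100 = 35.51%.

35.51%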